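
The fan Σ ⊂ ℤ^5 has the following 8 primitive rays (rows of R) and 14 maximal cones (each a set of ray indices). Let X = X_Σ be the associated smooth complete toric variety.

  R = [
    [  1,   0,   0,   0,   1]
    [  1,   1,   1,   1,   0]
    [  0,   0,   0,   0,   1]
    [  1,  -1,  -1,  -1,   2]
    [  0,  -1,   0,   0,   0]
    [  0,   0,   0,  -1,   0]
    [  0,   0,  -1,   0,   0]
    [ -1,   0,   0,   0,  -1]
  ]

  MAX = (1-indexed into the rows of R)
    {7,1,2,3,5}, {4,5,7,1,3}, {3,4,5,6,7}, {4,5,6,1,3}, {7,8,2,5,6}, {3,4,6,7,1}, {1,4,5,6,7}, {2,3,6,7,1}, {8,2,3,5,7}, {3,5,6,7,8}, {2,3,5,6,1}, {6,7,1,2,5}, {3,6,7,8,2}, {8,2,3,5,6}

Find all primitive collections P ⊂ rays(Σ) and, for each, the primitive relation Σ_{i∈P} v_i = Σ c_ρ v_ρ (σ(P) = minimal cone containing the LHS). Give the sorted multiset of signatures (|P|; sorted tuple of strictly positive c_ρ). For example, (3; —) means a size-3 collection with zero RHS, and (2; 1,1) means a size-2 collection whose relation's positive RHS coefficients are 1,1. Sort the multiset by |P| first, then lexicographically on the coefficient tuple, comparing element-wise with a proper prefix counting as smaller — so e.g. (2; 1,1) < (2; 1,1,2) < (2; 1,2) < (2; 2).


|primitive collections| = 5. Relations:

  {1,8}:  v_{1} + v_{8} = 0 — sig = (2; —)
  {4,8}:  v_{4} + v_{8} = v_{3} + v_{5} + v_{6} + v_{7} — sig = (2; 1,1,1,1)
  {2,4}:  v_{2} + v_{4} = 2·v_{1} — sig = (2; 2)
  {1,3,5,6,7}:  v_{1} + v_{3} + v_{5} + v_{6} + v_{7} = v_{4} — sig = (5; 1)
  {2,3,5,6,7}:  v_{2} + v_{3} + v_{5} + v_{6} + v_{7} = v_{1} — sig = (5; 1)

so the primitive-relation signature multiset is
    (2; —)
    (2; 1,1,1,1)
    (2; 2)
    (5; 1)
    (5; 1)


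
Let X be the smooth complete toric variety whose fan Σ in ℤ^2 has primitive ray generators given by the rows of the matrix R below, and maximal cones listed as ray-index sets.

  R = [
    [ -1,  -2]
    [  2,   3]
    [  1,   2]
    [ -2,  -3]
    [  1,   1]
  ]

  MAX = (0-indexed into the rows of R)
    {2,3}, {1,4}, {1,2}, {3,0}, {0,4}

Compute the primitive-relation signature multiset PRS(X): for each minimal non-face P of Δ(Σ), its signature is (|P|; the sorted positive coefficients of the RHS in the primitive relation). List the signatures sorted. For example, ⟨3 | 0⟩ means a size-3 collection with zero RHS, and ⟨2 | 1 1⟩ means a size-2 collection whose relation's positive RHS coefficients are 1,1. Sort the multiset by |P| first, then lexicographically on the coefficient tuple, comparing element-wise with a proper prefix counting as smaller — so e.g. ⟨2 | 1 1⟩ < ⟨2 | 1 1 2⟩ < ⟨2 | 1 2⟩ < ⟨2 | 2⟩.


Σ has 5 primitive collections:

  P={0,2}:  v_{0} + v_{2} = 0  →  sig = ⟨2 | 0⟩
  P={1,3}:  v_{1} + v_{3} = 0  →  sig = ⟨2 | 0⟩
  P={0,1}:  v_{0} + v_{1} = v_{4}  →  sig = ⟨2 | 1⟩
  P={2,4}:  v_{2} + v_{4} = v_{1}  →  sig = ⟨2 | 1⟩
  P={3,4}:  v_{3} + v_{4} = v_{0}  →  sig = ⟨2 | 1⟩

Signatures (|P|; sorted positive RHS coefficients), sorted:
    ⟨2 | 0⟩
    ⟨2 | 0⟩
    ⟨2 | 1⟩
    ⟨2 | 1⟩
    ⟨2 | 1⟩


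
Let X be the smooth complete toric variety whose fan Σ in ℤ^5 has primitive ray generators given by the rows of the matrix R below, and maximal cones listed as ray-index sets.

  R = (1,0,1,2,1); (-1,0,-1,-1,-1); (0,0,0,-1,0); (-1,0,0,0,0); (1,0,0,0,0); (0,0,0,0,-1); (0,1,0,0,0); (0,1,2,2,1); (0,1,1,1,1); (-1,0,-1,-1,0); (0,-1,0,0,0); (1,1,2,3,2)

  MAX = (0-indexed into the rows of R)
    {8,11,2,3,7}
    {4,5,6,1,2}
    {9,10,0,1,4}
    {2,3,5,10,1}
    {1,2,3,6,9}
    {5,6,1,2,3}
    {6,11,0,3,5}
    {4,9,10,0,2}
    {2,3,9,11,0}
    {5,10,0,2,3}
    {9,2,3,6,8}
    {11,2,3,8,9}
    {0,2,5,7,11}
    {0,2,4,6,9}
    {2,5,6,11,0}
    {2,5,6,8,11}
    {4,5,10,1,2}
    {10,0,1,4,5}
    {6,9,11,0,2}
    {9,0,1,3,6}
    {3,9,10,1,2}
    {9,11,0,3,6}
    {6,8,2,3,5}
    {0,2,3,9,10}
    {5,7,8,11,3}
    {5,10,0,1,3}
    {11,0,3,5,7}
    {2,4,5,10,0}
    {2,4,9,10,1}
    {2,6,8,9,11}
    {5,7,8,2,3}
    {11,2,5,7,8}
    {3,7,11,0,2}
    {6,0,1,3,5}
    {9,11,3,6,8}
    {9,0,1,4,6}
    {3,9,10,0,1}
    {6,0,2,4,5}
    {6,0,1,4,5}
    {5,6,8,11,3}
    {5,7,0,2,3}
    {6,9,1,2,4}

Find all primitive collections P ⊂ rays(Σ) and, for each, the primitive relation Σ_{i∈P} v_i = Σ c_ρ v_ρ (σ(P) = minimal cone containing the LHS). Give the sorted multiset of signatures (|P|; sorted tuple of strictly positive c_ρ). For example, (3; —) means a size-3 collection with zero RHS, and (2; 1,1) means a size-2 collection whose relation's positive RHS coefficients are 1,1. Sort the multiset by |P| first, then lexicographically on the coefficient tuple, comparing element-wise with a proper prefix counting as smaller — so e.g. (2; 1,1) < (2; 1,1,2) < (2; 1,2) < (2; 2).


The 19 primitive collections of Σ (r=12, n=5):

  P={3,4}:  v_{3} + v_{4} = 0  ⟹  sig = (2; —)
  P={6,10}:  v_{6} + v_{10} = 0  ⟹  sig = (2; —)
  P={0,8}:  v_{0} + v_{8} = v_{11}  ⟹  sig = (2; 1)
  P={5,9}:  v_{5} + v_{9} = v_{1}  ⟹  sig = (2; 1)
  P={1,8}:  v_{1} + v_{8} = v_{3} + v_{6}  ⟹  sig = (2; 1,1)
  P={7,9}:  v_{7} + v_{9} = v_{3} + v_{8}  ⟹  sig = (2; 1,1)
  P={1,7}:  v_{1} + v_{7} = v_{3} + v_{5} + v_{8}  ⟹  sig = (2; 1,1,1)
  P={1,11}:  v_{1} + v_{11} = v_{0} + v_{3} + v_{6}  ⟹  sig = (2; 1,1,1)
  P={4,7}:  v_{4} + v_{7} = v_{2} + v_{5} + v_{11}  ⟹  sig = (2; 1,1,1)
  P={4,8}:  v_{4} + v_{8} = v_{0} + v_{2} + v_{6}  ⟹  sig = (2; 1,1,1)
  P={8,10}:  v_{8} + v_{10} = v_{0} + v_{2} + v_{3}  ⟹  sig = (2; 1,1,1)
  P={4,11}:  v_{4} + v_{11} = 2·v_{0} + v_{2} + v_{6}  ⟹  sig = (2; 1,1,2)
  P={10,11}:  v_{10} + v_{11} = 2·v_{0} + v_{2} + v_{3}  ⟹  sig = (2; 1,1,2)
  P={6,7}:  v_{6} + v_{7} = v_{5} + 2·v_{8}  ⟹  sig = (2; 1,2)
  P={7,10}:  v_{7} + v_{10} = 2·v_{0} + 2·v_{2} + 2·v_{3} + v_{5}  ⟹  sig = (2; 1,2,2,2)
  P={0,1,2}:  v_{0} + v_{1} + v_{2} = 0  ⟹  sig = (3; —)
  P={0,2,3,6}:  v_{0} + v_{2} + v_{3} + v_{6} = v_{8}  ⟹  sig = (4; 1)
  P={2,3,5,11}:  v_{2} + v_{3} + v_{5} + v_{11} = v_{7}  ⟹  sig = (4; 1)
  P={2,3,6,11}:  v_{2} + v_{3} + v_{6} + v_{11} = 2·v_{8}  ⟹  sig = (4; 2)

Sorted signature multiset PRS(X):
[(2; —), (2; —), (2; 1), (2; 1), (2; 1,1), (2; 1,1), (2; 1,1,1), (2; 1,1,1), (2; 1,1,1), (2; 1,1,1), (2; 1,1,1), (2; 1,1,2), (2; 1,1,2), (2; 1,2), (2; 1,2,2,2), (3; —), (4; 1), (4; 1), (4; 2)]


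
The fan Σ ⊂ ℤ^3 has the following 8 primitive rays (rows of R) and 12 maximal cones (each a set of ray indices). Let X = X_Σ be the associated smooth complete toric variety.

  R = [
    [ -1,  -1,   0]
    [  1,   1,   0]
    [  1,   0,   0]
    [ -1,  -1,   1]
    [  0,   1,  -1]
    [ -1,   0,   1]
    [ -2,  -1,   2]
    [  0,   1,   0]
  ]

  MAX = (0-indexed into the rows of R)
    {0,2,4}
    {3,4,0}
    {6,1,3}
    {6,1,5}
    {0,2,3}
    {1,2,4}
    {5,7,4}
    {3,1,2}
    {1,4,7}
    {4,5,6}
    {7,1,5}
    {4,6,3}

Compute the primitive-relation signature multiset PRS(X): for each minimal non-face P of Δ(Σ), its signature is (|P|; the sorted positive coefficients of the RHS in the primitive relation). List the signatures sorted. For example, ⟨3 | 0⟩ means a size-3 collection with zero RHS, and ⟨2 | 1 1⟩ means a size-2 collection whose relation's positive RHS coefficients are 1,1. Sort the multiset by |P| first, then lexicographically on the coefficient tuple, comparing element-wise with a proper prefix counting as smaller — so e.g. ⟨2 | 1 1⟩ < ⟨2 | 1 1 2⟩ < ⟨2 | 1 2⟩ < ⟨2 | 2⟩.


|primitive collections| = 14. Relations:

  • {0,1}:  v_{0} + v_{1} = 0 ; sig = ⟨2 | 0⟩
  • {2,7}:  v_{2} + v_{7} = v_{1} ; sig = ⟨2 | 1⟩
  • {3,5}:  v_{3} + v_{5} = v_{6} ; sig = ⟨2 | 1⟩
  • {3,7}:  v_{3} + v_{7} = v_{5} ; sig = ⟨2 | 1⟩
  • {0,7}:  v_{0} + v_{7} = v_{3} + v_{4} ; sig = ⟨2 | 1 1⟩
  • {2,5}:  v_{2} + v_{5} = v_{1} + v_{3} ; sig = ⟨2 | 1 1⟩
  • {0,5}:  v_{0} + v_{5} = 2·v_{3} + v_{4} ; sig = ⟨2 | 1 2⟩
  • {2,6}:  v_{2} + v_{6} = v_{1} + 2·v_{3} ; sig = ⟨2 | 1 2⟩
  • {0,6}:  v_{0} + v_{6} = 3·v_{3} + v_{4} ; sig = ⟨2 | 1 3⟩
  • {6,7}:  v_{6} + v_{7} = 2·v_{5} ; sig = ⟨2 | 2⟩
  • {2,3,4}:  v_{2} + v_{3} + v_{4} = 0 ; sig = ⟨3 | 0⟩
  • {1,3,4}:  v_{1} + v_{3} + v_{4} = v_{7} ; sig = ⟨3 | 1⟩
  • {1,4,6}:  v_{1} + v_{4} + v_{6} = v_{5} + v_{7} ; sig = ⟨3 | 1 1⟩
  • {1,4,5}:  v_{1} + v_{4} + v_{5} = 2·v_{7} ; sig = ⟨3 | 2⟩

Hence PRS(X_Σ) =
{ ⟨2 | 0⟩,  ⟨2 | 1⟩ ×3,  ⟨2 | 1 1⟩ ×2,  ⟨2 | 1 2⟩ ×2,  ⟨2 | 1 3⟩,  ⟨2 | 2⟩,  ⟨3 | 0⟩,  ⟨3 | 1⟩,  ⟨3 | 1 1⟩,  ⟨3 | 2⟩ }


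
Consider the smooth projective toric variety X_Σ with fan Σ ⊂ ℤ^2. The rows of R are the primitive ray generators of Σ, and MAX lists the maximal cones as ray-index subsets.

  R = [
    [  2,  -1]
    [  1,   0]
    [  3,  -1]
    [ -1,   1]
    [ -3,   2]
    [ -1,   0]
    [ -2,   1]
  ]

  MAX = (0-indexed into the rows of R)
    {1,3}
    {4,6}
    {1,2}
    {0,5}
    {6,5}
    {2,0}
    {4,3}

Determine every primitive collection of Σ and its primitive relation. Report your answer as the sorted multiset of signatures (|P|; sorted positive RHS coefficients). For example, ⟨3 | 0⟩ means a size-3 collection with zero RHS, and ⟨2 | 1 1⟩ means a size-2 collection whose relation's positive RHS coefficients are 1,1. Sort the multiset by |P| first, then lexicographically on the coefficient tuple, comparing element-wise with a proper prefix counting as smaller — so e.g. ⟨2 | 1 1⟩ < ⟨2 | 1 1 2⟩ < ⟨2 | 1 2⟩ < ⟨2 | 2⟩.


|primitive collections| = 14. Relations:

  P={0,6}:  v_{0} + v_{6} = 0  so sig = ⟨2 | 0⟩
  P={1,5}:  v_{1} + v_{5} = 0  so sig = ⟨2 | 0⟩
  P={0,1}:  v_{0} + v_{1} = v_{2}  so sig = ⟨2 | 1⟩
  P={0,3}:  v_{0} + v_{3} = v_{1}  so sig = ⟨2 | 1⟩
  P={0,4}:  v_{0} + v_{4} = v_{3}  so sig = ⟨2 | 1⟩
  P={1,6}:  v_{1} + v_{6} = v_{3}  so sig = ⟨2 | 1⟩
  P={2,5}:  v_{2} + v_{5} = v_{0}  so sig = ⟨2 | 1⟩
  P={2,6}:  v_{2} + v_{6} = v_{1}  so sig = ⟨2 | 1⟩
  P={3,5}:  v_{3} + v_{5} = v_{6}  so sig = ⟨2 | 1⟩
  P={3,6}:  v_{3} + v_{6} = v_{4}  so sig = ⟨2 | 1⟩
  P={2,4}:  v_{2} + v_{4} = v_{1} + v_{3}  so sig = ⟨2 | 1 1⟩
  P={1,4}:  v_{1} + v_{4} = 2·v_{3}  so sig = ⟨2 | 2⟩
  P={2,3}:  v_{2} + v_{3} = 2·v_{1}  so sig = ⟨2 | 2⟩
  P={4,5}:  v_{4} + v_{5} = 2·v_{6}  so sig = ⟨2 | 2⟩

Sorted signature multiset PRS(X):
    |P|=2: 14 collections, coeffs (), (), (1), (1), (1), (1), (1), (1), (1), (1), (1,1), (2), (2), (2)


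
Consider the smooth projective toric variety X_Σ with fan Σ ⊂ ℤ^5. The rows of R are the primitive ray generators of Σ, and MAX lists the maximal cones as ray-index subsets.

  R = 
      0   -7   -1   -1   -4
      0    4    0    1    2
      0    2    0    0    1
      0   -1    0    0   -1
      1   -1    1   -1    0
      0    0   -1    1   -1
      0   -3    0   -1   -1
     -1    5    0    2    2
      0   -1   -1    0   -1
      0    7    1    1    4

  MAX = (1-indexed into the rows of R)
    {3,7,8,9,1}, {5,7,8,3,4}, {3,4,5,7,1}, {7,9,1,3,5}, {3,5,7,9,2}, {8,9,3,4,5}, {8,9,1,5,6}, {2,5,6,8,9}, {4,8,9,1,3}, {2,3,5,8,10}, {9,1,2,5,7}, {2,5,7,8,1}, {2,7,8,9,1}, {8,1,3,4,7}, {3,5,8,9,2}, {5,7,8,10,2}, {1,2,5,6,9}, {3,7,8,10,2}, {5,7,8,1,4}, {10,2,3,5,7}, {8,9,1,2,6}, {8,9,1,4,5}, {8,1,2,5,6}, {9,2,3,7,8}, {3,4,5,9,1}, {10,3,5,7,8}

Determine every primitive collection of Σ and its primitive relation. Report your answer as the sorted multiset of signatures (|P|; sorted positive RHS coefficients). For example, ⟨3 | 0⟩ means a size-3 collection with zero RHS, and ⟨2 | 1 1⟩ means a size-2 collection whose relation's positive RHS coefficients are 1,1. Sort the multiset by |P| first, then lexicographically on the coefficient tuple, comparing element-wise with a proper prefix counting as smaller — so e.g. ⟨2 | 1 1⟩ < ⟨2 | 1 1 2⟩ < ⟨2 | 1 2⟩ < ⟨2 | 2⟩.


|primitive collections| = 14. Relations:

  • {1,10}:  v_{1} + v_{10} = 0 — sig = ⟨2 | 0⟩
  • {6,7}:  v_{6} + v_{7} = v_{1} + v_{2} — sig = ⟨2 | 1 1⟩
  • {9,10}:  v_{9} + v_{10} = v_{2} + v_{3} — sig = ⟨2 | 1 1⟩
  • {2,4}:  v_{2} + v_{4} = v_{5} + v_{8} + v_{9} — sig = ⟨2 | 1 1 1⟩
  • {4,10}:  v_{4} + v_{10} = v_{3} + v_{5} + v_{8} — sig = ⟨2 | 1 1 1⟩
  • {6,10}:  v_{6} + v_{10} = v_{2} + v_{5} + v_{8} + v_{9} — sig = ⟨2 | 1 1 1 1⟩
  • {3,6}:  v_{3} + v_{6} = v_{5} + v_{8} + 2·v_{9} — sig = ⟨2 | 1 1 2⟩
  • {4,6}:  v_{4} + v_{6} = v_{1} + 2·v_{5} + 2·v_{8} + 2·v_{9} — sig = ⟨2 | 1 2 2 2⟩
  • {1,2,3}:  v_{1} + v_{2} + v_{3} = v_{9} — sig = ⟨3 | 1⟩
  • {4,7,9}:  v_{4} + v_{7} + v_{9} = v_{1} + v_{3} — sig = ⟨3 | 1 1⟩
  • {5,7,8,9}:  v_{5} + v_{7} + v_{8} + v_{9} = 0 — sig = ⟨4 | 0⟩
  • {1,3,5,8}:  v_{1} + v_{3} + v_{5} + v_{8} = v_{4} — sig = ⟨4 | 1⟩
  • {1,2,5,8,9}:  v_{1} + v_{2} + v_{5} + v_{8} + v_{9} = v_{6} — sig = ⟨5 | 1⟩
  • {2,3,5,7,8}:  v_{2} + v_{3} + v_{5} + v_{7} + v_{8} = v_{10} — sig = ⟨5 | 1⟩

so the primitive-relation signature multiset is
    ⟨2 | 0⟩
    ⟨2 | 1 1⟩
    ⟨2 | 1 1⟩
    ⟨2 | 1 1 1⟩
    ⟨2 | 1 1 1⟩
    ⟨2 | 1 1 1 1⟩
    ⟨2 | 1 1 2⟩
    ⟨2 | 1 2 2 2⟩
    ⟨3 | 1⟩
    ⟨3 | 1 1⟩
    ⟨4 | 0⟩
    ⟨4 | 1⟩
    ⟨5 | 1⟩
    ⟨5 | 1⟩


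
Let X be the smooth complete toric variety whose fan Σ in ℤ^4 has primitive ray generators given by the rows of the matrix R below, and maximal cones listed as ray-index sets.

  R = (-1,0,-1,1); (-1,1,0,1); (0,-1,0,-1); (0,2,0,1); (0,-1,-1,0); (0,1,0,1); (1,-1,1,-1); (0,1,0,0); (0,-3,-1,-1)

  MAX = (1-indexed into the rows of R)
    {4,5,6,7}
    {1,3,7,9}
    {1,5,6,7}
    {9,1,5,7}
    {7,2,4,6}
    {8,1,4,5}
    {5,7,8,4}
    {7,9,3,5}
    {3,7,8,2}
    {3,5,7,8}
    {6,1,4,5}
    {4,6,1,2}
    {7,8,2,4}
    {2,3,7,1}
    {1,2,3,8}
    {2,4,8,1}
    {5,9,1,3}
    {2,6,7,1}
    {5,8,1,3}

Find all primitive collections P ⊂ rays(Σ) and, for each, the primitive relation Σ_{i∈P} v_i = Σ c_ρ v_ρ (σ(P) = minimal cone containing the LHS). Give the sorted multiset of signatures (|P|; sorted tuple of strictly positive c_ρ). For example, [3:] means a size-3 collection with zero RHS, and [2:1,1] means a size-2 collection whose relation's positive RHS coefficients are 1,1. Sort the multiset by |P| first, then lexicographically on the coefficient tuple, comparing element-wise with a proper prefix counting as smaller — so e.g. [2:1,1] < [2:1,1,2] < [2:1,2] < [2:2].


11 minimal non-faces of Δ(Σ) (on 9 rays):

  P={3,6}:  v_{3} + v_{6} = 0  →  sig = [2:]
  P={2,5}:  v_{2} + v_{5} = v_{1}  →  sig = [2:1]
  P={3,4}:  v_{3} + v_{4} = v_{8}  →  sig = [2:1]
  P={4,9}:  v_{4} + v_{9} = v_{5}  →  sig = [2:1]
  P={6,8}:  v_{6} + v_{8} = v_{4}  →  sig = [2:1]
  P={8,9}:  v_{8} + v_{9} = v_{3} + v_{5}  →  sig = [2:1,1]
  P={6,9}:  v_{6} + v_{9} = v_{1} + v_{5} + v_{7}  →  sig = [2:1,1,1]
  P={2,9}:  v_{2} + v_{9} = 2·v_{1} + v_{3} + v_{7}  →  sig = [2:1,1,2]
  P={1,7,8}:  v_{1} + v_{7} + v_{8} = 0  →  sig = [3:]
  P={1,4,7}:  v_{1} + v_{4} + v_{7} = v_{6}  →  sig = [3:1]
  P={1,3,5,7}:  v_{1} + v_{3} + v_{5} + v_{7} = v_{9}  →  sig = [4:1]

so the primitive-relation signature multiset is
    |P|=2: 8 collections, coeffs (), (1), (1), (1), (1), (1,1), (1,1,1), (1,1,2)
    |P|=3: 2 collections, coeffs (), (1)
    |P|=4: 1 collection, coeffs (1)


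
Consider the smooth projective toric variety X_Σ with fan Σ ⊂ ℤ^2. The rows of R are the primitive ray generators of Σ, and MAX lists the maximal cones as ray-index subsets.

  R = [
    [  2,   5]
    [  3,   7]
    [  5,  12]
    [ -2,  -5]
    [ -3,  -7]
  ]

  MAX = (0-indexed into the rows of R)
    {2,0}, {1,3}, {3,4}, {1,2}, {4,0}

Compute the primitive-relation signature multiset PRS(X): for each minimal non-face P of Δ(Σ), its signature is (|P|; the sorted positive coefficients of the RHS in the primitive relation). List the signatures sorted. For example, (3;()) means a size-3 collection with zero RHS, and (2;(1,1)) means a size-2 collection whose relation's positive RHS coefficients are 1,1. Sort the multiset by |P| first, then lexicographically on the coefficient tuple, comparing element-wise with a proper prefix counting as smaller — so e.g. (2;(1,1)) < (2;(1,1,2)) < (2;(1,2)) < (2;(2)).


5 collections generate NE(X_Σ); each relation:

  • {0,3}:  v_{0} + v_{3} = 0  ⇒ sig = (2;())
  • {1,4}:  v_{1} + v_{4} = 0  ⇒ sig = (2;())
  • {0,1}:  v_{0} + v_{1} = v_{2}  ⇒ sig = (2;(1))
  • {2,3}:  v_{2} + v_{3} = v_{1}  ⇒ sig = (2;(1))
  • {2,4}:  v_{2} + v_{4} = v_{0}  ⇒ sig = (2;(1))

Sorted signature multiset PRS(X):
    (2;())
    (2;())
    (2;(1))
    (2;(1))
    (2;(1))


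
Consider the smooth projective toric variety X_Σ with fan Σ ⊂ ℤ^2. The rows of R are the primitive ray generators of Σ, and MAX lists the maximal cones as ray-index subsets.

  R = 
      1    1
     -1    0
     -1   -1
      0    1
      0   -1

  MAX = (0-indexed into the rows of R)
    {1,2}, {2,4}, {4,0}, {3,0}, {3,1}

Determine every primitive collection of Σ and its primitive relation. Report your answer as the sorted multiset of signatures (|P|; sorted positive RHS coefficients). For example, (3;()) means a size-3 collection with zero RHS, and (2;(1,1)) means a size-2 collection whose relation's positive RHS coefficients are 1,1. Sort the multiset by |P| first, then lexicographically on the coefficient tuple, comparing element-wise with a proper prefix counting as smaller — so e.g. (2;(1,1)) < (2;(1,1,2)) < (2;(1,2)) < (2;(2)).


|primitive collections| = 5. Relations:

  P = {0,2}:  v_{0} + v_{2} = 0  so sig = (2;())
  P = {3,4}:  v_{3} + v_{4} = 0  so sig = (2;())
  P = {0,1}:  v_{0} + v_{1} = v_{3}  so sig = (2;(1))
  P = {1,4}:  v_{1} + v_{4} = v_{2}  so sig = (2;(1))
  P = {2,3}:  v_{2} + v_{3} = v_{1}  so sig = (2;(1))

Sorted signature multiset PRS(X):
{ (2;()) ×2,  (2;(1)) ×3 }


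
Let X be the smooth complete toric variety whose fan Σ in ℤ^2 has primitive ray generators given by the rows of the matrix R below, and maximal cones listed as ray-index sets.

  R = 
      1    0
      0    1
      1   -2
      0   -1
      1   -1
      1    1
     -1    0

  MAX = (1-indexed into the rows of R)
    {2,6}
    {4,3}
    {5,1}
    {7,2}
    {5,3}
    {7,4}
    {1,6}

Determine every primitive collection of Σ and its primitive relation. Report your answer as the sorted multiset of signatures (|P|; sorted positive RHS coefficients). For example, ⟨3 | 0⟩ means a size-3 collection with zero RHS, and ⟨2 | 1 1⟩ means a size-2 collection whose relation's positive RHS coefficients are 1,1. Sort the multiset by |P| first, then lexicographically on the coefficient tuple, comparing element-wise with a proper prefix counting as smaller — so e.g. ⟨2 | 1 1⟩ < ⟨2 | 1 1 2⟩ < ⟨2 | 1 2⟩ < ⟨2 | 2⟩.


The 14 primitive collections of Σ (r=7, n=2):

  • {1,7}:  v_{1} + v_{7} = 0  →  sig = ⟨2 | 0⟩
  • {2,4}:  v_{2} + v_{4} = 0  →  sig = ⟨2 | 0⟩
  • {1,2}:  v_{1} + v_{2} = v_{6}  →  sig = ⟨2 | 1⟩
  • {1,4}:  v_{1} + v_{4} = v_{5}  →  sig = ⟨2 | 1⟩
  • {2,3}:  v_{2} + v_{3} = v_{5}  →  sig = ⟨2 | 1⟩
  • {2,5}:  v_{2} + v_{5} = v_{1}  →  sig = ⟨2 | 1⟩
  • {4,5}:  v_{4} + v_{5} = v_{3}  →  sig = ⟨2 | 1⟩
  • {4,6}:  v_{4} + v_{6} = v_{1}  →  sig = ⟨2 | 1⟩
  • {5,7}:  v_{5} + v_{7} = v_{4}  →  sig = ⟨2 | 1⟩
  • {6,7}:  v_{6} + v_{7} = v_{2}  →  sig = ⟨2 | 1⟩
  • {3,6}:  v_{3} + v_{6} = v_{1} + v_{5}  →  sig = ⟨2 | 1 1⟩
  • {1,3}:  v_{1} + v_{3} = 2·v_{5}  →  sig = ⟨2 | 2⟩
  • {3,7}:  v_{3} + v_{7} = 2·v_{4}  →  sig = ⟨2 | 2⟩
  • {5,6}:  v_{5} + v_{6} = 2·v_{1}  →  sig = ⟨2 | 2⟩

Hence PRS(X_Σ) =
[⟨2 | 0⟩, ⟨2 | 0⟩, ⟨2 | 1⟩, ⟨2 | 1⟩, ⟨2 | 1⟩, ⟨2 | 1⟩, ⟨2 | 1⟩, ⟨2 | 1⟩, ⟨2 | 1⟩, ⟨2 | 1⟩, ⟨2 | 1 1⟩, ⟨2 | 2⟩, ⟨2 | 2⟩, ⟨2 | 2⟩]


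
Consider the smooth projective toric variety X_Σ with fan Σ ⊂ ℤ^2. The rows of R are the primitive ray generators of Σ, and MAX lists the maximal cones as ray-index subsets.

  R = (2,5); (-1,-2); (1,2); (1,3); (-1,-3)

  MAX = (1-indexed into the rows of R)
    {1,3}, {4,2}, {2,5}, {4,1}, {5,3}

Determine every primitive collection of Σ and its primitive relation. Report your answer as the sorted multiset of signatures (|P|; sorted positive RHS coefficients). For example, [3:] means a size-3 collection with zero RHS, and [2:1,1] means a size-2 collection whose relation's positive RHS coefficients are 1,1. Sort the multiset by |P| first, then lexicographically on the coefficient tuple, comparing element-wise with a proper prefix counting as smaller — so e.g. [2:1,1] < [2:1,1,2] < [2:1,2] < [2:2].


The 5 primitive collections of Σ (r=5, n=2):

  • {2,3}:  v_{2} + v_{3} = 0  ⇒ sig = [2:]
  • {4,5}:  v_{4} + v_{5} = 0  ⇒ sig = [2:]
  • {1,2}:  v_{1} + v_{2} = v_{4}  ⇒ sig = [2:1]
  • {1,5}:  v_{1} + v_{5} = v_{3}  ⇒ sig = [2:1]
  • {3,4}:  v_{3} + v_{4} = v_{1}  ⇒ sig = [2:1]

Signatures (|P|; sorted positive RHS coefficients), sorted:
{ [2:] ×2,  [2:1] ×3 }


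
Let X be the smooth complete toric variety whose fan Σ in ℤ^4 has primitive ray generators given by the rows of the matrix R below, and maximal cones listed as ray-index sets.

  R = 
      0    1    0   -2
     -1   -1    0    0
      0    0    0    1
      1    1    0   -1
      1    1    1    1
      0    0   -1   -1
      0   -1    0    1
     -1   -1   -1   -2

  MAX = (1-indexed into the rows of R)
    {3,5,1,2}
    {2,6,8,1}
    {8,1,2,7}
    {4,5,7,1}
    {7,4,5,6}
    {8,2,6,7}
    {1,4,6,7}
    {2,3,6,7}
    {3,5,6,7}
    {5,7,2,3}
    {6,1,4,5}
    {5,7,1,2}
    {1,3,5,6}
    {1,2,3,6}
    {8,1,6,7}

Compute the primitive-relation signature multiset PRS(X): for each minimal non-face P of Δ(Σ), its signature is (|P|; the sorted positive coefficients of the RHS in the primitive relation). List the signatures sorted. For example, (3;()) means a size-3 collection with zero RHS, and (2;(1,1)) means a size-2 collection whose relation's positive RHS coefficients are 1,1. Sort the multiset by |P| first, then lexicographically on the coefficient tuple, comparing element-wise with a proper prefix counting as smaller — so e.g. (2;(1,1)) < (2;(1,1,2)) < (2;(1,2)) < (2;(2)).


Primitive collections (9):

  P={2,4}:  v_{2} + v_{4} = v_{1} + v_{7} — sig = (2;(1,1))
  P={3,4}:  v_{3} + v_{4} = v_{5} + v_{6} — sig = (2;(1,1))
  P={3,8}:  v_{3} + v_{8} = v_{2} + v_{6} — sig = (2;(1,1))
  P={5,8}:  v_{5} + v_{8} = v_{1} + v_{7} — sig = (2;(1,1))
  P={4,8}:  v_{4} + v_{8} = 2·v_{1} + v_{6} + 2·v_{7} — sig = (2;(1,2,2))
  P={1,3,7}:  v_{1} + v_{3} + v_{7} = 0 — sig = (3;())
  P={2,5,6}:  v_{2} + v_{5} + v_{6} = 0 — sig = (3;())
  P={1,2,6,7}:  v_{1} + v_{2} + v_{6} + v_{7} = v_{8} — sig = (4;(1))
  P={1,5,6,7}:  v_{1} + v_{5} + v_{6} + v_{7} = v_{4} — sig = (4;(1))

Hence PRS(X_Σ) =
{ (2;(1,1)) ×4,  (2;(1,2,2)),  (3;()) ×2,  (4;(1)) ×2 }


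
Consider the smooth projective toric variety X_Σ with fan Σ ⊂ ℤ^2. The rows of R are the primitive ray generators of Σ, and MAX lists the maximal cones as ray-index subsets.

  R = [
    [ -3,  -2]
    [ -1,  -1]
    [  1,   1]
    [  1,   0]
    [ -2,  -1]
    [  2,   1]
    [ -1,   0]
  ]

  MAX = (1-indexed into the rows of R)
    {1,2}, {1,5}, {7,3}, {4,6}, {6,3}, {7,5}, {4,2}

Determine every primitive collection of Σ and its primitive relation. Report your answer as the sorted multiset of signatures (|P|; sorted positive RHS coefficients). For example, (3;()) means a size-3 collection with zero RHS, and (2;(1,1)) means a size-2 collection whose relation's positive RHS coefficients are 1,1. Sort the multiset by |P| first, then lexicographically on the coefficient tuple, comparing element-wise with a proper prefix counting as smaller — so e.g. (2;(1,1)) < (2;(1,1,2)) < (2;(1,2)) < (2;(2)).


Δ(Σ) — 7 vertices, 14 min non-faces:

  {2,3}:  v_{2} + v_{3} = 0  so sig = (2;())
  {4,7}:  v_{4} + v_{7} = 0  so sig = (2;())
  {5,6}:  v_{5} + v_{6} = 0  so sig = (2;())
  {1,3}:  v_{1} + v_{3} = v_{5}  so sig = (2;(1))
  {1,6}:  v_{1} + v_{6} = v_{2}  so sig = (2;(1))
  {2,5}:  v_{2} + v_{5} = v_{1}  so sig = (2;(1))
  {2,6}:  v_{2} + v_{6} = v_{4}  so sig = (2;(1))
  {2,7}:  v_{2} + v_{7} = v_{5}  so sig = (2;(1))
  {3,4}:  v_{3} + v_{4} = v_{6}  so sig = (2;(1))
  {3,5}:  v_{3} + v_{5} = v_{7}  so sig = (2;(1))
  {4,5}:  v_{4} + v_{5} = v_{2}  so sig = (2;(1))
  {6,7}:  v_{6} + v_{7} = v_{3}  so sig = (2;(1))
  {1,4}:  v_{1} + v_{4} = 2·v_{2}  so sig = (2;(2))
  {1,7}:  v_{1} + v_{7} = 2·v_{5}  so sig = (2;(2))

so the primitive-relation signature multiset is
{ (2;()) ×3,  (2;(1)) ×9,  (2;(2)) ×2 }


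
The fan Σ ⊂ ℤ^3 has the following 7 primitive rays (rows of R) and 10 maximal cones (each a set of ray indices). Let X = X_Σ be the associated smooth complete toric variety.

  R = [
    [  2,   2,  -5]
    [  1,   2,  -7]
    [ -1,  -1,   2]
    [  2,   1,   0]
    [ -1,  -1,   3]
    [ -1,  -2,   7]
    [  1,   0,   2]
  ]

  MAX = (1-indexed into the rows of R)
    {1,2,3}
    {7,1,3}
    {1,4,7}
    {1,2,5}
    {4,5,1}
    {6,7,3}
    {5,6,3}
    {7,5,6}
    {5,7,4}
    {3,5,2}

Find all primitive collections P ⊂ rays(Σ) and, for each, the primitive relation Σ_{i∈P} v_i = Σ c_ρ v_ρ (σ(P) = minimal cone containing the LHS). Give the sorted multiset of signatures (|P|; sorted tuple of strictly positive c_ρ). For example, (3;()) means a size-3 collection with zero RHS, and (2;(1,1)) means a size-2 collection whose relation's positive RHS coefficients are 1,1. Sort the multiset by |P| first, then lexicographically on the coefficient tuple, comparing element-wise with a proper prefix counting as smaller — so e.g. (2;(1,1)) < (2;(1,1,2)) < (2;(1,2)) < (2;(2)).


Minimal non-faces — 9 found among 7 rays, 10 max cones:

  P={2,6}:  v_{2} + v_{6} = 0  ⟹  sig = (2;())
  P={1,6}:  v_{1} + v_{6} = v_{7}  ⟹  sig = (2;(1))
  P={2,7}:  v_{2} + v_{7} = v_{1}  ⟹  sig = (2;(1))
  P={3,4}:  v_{3} + v_{4} = v_{7}  ⟹  sig = (2;(1))
  P={2,4}:  v_{2} + v_{4} = 2·v_{1} + v_{5}  ⟹  sig = (2;(1,2))
  P={4,6}:  v_{4} + v_{6} = v_{5} + 2·v_{7}  ⟹  sig = (2;(1,2))
  P={1,3,5}:  v_{1} + v_{3} + v_{5} = 0  ⟹  sig = (3;())
  P={1,5,7}:  v_{1} + v_{5} + v_{7} = v_{4}  ⟹  sig = (3;(1))
  P={3,5,7}:  v_{3} + v_{5} + v_{7} = v_{6}  ⟹  sig = (3;(1))

Sorted signature multiset PRS(X):
    |P|=2: 6 collections, coeffs (), (1), (1), (1), (1,2), (1,2)
    |P|=3: 3 collections, coeffs (), (1), (1)


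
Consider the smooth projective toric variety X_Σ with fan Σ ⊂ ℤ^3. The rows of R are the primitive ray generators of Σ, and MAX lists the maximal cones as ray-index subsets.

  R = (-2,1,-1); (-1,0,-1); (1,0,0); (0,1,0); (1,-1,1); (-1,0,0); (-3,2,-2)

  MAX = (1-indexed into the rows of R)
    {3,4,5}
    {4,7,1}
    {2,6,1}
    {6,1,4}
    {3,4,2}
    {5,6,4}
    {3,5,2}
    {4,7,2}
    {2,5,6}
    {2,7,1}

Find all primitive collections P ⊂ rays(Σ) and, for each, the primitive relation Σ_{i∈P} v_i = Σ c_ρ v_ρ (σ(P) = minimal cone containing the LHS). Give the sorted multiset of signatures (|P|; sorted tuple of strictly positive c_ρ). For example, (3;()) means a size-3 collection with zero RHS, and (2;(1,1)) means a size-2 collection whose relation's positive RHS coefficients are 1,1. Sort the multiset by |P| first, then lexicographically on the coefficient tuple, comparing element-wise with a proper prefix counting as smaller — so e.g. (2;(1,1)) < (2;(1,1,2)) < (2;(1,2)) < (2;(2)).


9 minimal non-faces of Δ(Σ) (on 7 rays):

  P={3,6}:  v_{3} + v_{6} = 0  so sig = (2;())
  P={1,5}:  v_{1} + v_{5} = v_{6}  so sig = (2;(1))
  P={5,7}:  v_{5} + v_{7} = v_{1}  so sig = (2;(1))
  P={1,3}:  v_{1} + v_{3} = v_{2} + v_{4}  so sig = (2;(1,1))
  P={6,7}:  v_{6} + v_{7} = 2·v_{1}  so sig = (2;(2))
  P={3,7}:  v_{3} + v_{7} = 2·v_{2} + 2·v_{4}  so sig = (2;(2,2))
  P={2,4,5}:  v_{2} + v_{4} + v_{5} = 0  so sig = (3;())
  P={1,2,4}:  v_{1} + v_{2} + v_{4} = v_{7}  so sig = (3;(1))
  P={2,4,6}:  v_{2} + v_{4} + v_{6} = v_{1}  so sig = (3;(1))

so the primitive-relation signature multiset is
    (2;())
    (2;(1))
    (2;(1))
    (2;(1,1))
    (2;(2))
    (2;(2,2))
    (3;())
    (3;(1))
    (3;(1))


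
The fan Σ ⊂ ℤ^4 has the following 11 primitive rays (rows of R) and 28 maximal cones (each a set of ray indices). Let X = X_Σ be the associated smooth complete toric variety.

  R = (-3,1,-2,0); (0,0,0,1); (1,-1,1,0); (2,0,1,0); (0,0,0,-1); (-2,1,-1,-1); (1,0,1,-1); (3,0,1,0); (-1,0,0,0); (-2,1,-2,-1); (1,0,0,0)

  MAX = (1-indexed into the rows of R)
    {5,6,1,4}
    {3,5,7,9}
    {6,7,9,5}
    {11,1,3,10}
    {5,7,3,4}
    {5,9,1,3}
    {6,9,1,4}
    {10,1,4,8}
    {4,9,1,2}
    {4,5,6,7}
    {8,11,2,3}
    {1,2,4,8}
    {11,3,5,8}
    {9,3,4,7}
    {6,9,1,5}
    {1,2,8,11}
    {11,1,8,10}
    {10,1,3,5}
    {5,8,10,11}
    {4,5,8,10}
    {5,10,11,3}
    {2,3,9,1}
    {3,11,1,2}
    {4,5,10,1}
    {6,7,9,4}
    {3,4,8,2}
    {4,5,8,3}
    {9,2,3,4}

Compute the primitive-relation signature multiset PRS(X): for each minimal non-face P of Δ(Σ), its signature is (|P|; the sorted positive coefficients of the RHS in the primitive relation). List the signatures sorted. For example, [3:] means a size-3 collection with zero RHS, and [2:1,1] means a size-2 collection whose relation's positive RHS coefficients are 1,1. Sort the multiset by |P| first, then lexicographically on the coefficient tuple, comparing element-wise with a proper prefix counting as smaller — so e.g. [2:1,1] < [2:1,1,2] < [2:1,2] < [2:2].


Δ(Σ) — 11 vertices, 23 min non-faces:

  P={2,5}:  v_{2} + v_{5} = 0  ⇒ sig = [2:]
  P={9,11}:  v_{9} + v_{11} = 0  ⇒ sig = [2:]
  P={1,7}:  v_{1} + v_{7} = v_{6}  ⇒ sig = [2:1]
  P={4,11}:  v_{4} + v_{11} = v_{8}  ⇒ sig = [2:1]
  P={8,9}:  v_{8} + v_{9} = v_{4}  ⇒ sig = [2:1]
  P={2,7}:  v_{2} + v_{7} = v_{4} + v_{9}  ⇒ sig = [2:1,1]
  P={2,10}:  v_{2} + v_{10} = v_{1} + v_{11}  ⇒ sig = [2:1,1]
  P={3,6}:  v_{3} + v_{6} = v_{5} + v_{9}  ⇒ sig = [2:1,1]
  P={7,11}:  v_{7} + v_{11} = v_{4} + v_{5}  ⇒ sig = [2:1,1]
  P={9,10}:  v_{9} + v_{10} = v_{1} + v_{5}  ⇒ sig = [2:1,1]
  P={2,6}:  v_{2} + v_{6} = v_{1} + v_{4} + v_{9}  ⇒ sig = [2:1,1,1]
  P={6,11}:  v_{6} + v_{11} = v_{1} + v_{4} + v_{5}  ⇒ sig = [2:1,1,1]
  P={6,8}:  v_{6} + v_{8} = v_{1} + 2·v_{4} + v_{5}  ⇒ sig = [2:1,1,2]
  P={7,10}:  v_{7} + v_{10} = v_{1} + v_{4} + 2·v_{5}  ⇒ sig = [2:1,1,2]
  P={7,8}:  v_{7} + v_{8} = 2·v_{4} + v_{5}  ⇒ sig = [2:1,2]
  P={6,10}:  v_{6} + v_{10} = 2·v_{1} + v_{4} + 2·v_{5}  ⇒ sig = [2:1,2,2]
  P={1,3,4}:  v_{1} + v_{3} + v_{4} = 0  ⇒ sig = [3:]
  P={1,3,8}:  v_{1} + v_{3} + v_{8} = v_{11}  ⇒ sig = [3:1]
  P={1,5,11}:  v_{1} + v_{5} + v_{11} = v_{10}  ⇒ sig = [3:1]
  P={4,5,9}:  v_{4} + v_{5} + v_{9} = v_{7}  ⇒ sig = [3:1]
  P={1,5,8}:  v_{1} + v_{5} + v_{8} = v_{4} + v_{10}  ⇒ sig = [3:1,1]
  P={3,4,10}:  v_{3} + v_{4} + v_{10} = v_{5} + v_{11}  ⇒ sig = [3:1,1]
  P={3,8,10}:  v_{3} + v_{8} + v_{10} = v_{5} + 2·v_{11}  ⇒ sig = [3:1,2]

Signatures (|P|; sorted positive RHS coefficients), sorted:
{ [2:] ×2,  [2:1] ×3,  [2:1,1] ×5,  [2:1,1,1] ×2,  [2:1,1,2] ×2,  [2:1,2],  [2:1,2,2],  [3:],  [3:1] ×3,  [3:1,1] ×2,  [3:1,2] }


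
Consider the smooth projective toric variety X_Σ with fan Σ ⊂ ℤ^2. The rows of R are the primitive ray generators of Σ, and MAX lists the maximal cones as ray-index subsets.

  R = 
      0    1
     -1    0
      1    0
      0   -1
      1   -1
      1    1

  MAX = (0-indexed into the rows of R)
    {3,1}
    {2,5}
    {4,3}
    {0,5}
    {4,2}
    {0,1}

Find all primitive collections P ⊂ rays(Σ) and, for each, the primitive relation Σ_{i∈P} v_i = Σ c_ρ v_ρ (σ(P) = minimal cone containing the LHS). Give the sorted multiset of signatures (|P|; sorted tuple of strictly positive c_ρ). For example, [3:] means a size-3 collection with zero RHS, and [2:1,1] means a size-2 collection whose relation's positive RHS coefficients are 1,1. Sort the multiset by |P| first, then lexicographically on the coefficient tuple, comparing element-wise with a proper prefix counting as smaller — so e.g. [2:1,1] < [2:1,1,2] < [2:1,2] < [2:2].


9 minimal non-faces of Δ(Σ) (on 6 rays):

  {0,3}:  v_{0} + v_{3} = 0  →  sig = [2:]
  {1,2}:  v_{1} + v_{2} = 0  →  sig = [2:]
  {0,2}:  v_{0} + v_{2} = v_{5}  →  sig = [2:1]
  {0,4}:  v_{0} + v_{4} = v_{2}  →  sig = [2:1]
  {1,4}:  v_{1} + v_{4} = v_{3}  →  sig = [2:1]
  {1,5}:  v_{1} + v_{5} = v_{0}  →  sig = [2:1]
  {2,3}:  v_{2} + v_{3} = v_{4}  →  sig = [2:1]
  {3,5}:  v_{3} + v_{5} = v_{2}  →  sig = [2:1]
  {4,5}:  v_{4} + v_{5} = 2·v_{2}  →  sig = [2:2]

Sorted signature multiset PRS(X):
{ [2:] ×2,  [2:1] ×6,  [2:2] }


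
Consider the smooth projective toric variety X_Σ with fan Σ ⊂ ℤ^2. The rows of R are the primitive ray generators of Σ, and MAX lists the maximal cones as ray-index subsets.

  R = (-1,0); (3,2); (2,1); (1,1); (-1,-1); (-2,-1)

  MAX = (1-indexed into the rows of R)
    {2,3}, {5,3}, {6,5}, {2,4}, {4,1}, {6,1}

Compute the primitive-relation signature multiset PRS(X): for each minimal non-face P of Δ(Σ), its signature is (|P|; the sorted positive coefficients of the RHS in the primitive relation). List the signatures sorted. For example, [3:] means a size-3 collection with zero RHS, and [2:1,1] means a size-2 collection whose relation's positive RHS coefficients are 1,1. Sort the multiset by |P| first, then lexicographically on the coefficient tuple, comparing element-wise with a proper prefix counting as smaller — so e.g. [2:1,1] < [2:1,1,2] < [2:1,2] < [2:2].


The 9 primitive collections of Σ (r=6, n=2):

  • {3,6}:  v_{3} + v_{6} = 0  ⟹  sig = [2:]
  • {4,5}:  v_{4} + v_{5} = 0  ⟹  sig = [2:]
  • {1,3}:  v_{1} + v_{3} = v_{4}  ⟹  sig = [2:1]
  • {1,5}:  v_{1} + v_{5} = v_{6}  ⟹  sig = [2:1]
  • {2,5}:  v_{2} + v_{5} = v_{3}  ⟹  sig = [2:1]
  • {2,6}:  v_{2} + v_{6} = v_{4}  ⟹  sig = [2:1]
  • {3,4}:  v_{3} + v_{4} = v_{2}  ⟹  sig = [2:1]
  • {4,6}:  v_{4} + v_{6} = v_{1}  ⟹  sig = [2:1]
  • {1,2}:  v_{1} + v_{2} = 2·v_{4}  ⟹  sig = [2:2]

so the primitive-relation signature multiset is
    [2:]
    [2:]
    [2:1]
    [2:1]
    [2:1]
    [2:1]
    [2:1]
    [2:1]
    [2:2]


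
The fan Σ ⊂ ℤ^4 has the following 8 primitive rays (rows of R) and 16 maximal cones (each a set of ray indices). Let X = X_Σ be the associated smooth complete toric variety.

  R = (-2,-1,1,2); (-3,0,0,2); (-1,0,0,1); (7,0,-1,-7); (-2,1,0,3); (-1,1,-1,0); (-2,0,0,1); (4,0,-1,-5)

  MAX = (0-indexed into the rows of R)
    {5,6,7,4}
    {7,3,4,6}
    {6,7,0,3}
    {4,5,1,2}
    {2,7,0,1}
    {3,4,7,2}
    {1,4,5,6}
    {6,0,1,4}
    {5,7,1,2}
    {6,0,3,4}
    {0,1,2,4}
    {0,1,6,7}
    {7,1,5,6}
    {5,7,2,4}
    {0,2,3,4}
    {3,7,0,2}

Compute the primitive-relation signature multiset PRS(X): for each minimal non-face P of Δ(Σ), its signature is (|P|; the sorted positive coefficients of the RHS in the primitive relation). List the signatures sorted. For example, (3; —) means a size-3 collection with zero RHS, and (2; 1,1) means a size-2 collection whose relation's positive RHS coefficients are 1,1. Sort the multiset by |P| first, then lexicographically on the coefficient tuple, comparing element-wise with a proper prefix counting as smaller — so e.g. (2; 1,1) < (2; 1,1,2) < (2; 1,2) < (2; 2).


Primitive collections (6):

  {0,5}:  v_{0} + v_{5} = v_{1}  so sig = (2; 1)
  {1,3}:  v_{1} + v_{3} = v_{7}  so sig = (2; 1)
  {2,6}:  v_{2} + v_{6} = v_{1}  so sig = (2; 1)
  {3,5}:  v_{3} + v_{5} = v_{4} + 2·v_{7}  so sig = (2; 1,2)
  {0,4,7}:  v_{0} + v_{4} + v_{7} = 0  so sig = (3; —)
  {1,4,7}:  v_{1} + v_{4} + v_{7} = v_{5}  so sig = (3; 1)

Sorted signature multiset PRS(X):
    (2; 1)
    (2; 1)
    (2; 1)
    (2; 1,2)
    (3; —)
    (3; 1)


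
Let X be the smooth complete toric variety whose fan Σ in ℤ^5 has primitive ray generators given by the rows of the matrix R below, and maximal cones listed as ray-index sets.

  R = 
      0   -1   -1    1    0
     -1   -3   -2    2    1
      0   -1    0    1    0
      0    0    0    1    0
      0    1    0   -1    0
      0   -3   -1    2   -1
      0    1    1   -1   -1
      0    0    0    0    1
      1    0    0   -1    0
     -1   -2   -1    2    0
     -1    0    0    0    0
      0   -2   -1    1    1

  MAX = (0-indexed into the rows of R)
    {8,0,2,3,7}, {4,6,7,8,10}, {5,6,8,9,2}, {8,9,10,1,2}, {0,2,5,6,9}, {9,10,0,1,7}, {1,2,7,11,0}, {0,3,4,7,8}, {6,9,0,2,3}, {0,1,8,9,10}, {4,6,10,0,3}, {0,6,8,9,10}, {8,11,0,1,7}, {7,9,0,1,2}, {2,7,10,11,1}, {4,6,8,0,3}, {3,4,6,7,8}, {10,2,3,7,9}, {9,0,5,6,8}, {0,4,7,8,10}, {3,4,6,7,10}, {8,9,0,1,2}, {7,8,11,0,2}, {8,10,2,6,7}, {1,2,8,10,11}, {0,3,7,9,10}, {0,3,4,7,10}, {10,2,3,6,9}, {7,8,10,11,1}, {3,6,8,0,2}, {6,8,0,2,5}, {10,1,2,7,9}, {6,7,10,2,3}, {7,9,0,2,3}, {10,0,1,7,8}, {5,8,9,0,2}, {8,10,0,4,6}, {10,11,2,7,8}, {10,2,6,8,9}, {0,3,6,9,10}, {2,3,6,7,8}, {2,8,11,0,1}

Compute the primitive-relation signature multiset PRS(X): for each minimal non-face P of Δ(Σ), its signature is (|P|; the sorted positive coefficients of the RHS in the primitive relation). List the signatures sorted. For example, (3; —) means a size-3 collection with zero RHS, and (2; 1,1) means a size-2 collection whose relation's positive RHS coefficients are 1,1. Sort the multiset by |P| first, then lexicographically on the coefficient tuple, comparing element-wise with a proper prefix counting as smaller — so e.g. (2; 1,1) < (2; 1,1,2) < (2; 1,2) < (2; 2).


24 collections generate NE(X_Σ); each relation:

  {2,4}:  v_{2} + v_{4} = 0 ; sig = (2; —)
  {4,9}:  v_{4} + v_{9} = v_{0} + v_{10} ; sig = (2; 1,1)
  {9,11}:  v_{9} + v_{11} = v_{1} + v_{2} ; sig = (2; 1,1)
  {1,3}:  v_{1} + v_{3} = v_{0} + v_{7} + v_{9} ; sig = (2; 1,1,1)
  {1,6}:  v_{1} + v_{6} = v_{8} + v_{9} + v_{10} ; sig = (2; 1,1,1)
  {3,11}:  v_{3} + v_{11} = v_{0} + v_{2} + v_{7} ; sig = (2; 1,1,1)
  {5,7}:  v_{5} + v_{7} = v_{2} + v_{8} + v_{9} ; sig = (2; 1,1,1)
  {6,11}:  v_{6} + v_{11} = v_{2} + v_{8} + v_{10} ; sig = (2; 1,1,1)
  {4,5}:  v_{4} + v_{5} = v_{0} + v_{6} + v_{8} + v_{9} ; sig = (2; 1,1,1,1)
  {4,11}:  v_{4} + v_{11} = v_{0} + v_{7} + v_{8} + v_{10} ; sig = (2; 1,1,1,1)
  {5,10}:  v_{5} + v_{10} = v_{6} + v_{8} + 2·v_{9} ; sig = (2; 1,1,2)
  {1,4}:  v_{1} + v_{4} = 2·v_{0} + v_{7} + v_{8} + 2·v_{10} ; sig = (2; 1,1,2,2)
  {3,5}:  v_{3} + v_{5} = 2·v_{0} + 2·v_{2} + v_{6} ; sig = (2; 1,2,2)
  {5,11}:  v_{5} + v_{11} = v_{2} + 2·v_{8} + 2·v_{9} ; sig = (2; 1,2,2)
  {1,5}:  v_{1} + v_{5} = 2·v_{8} + 3·v_{9} ; sig = (2; 2,3)
  {0,6,7}:  v_{0} + v_{6} + v_{7} = 0 ; sig = (3; —)
  {3,8,10}:  v_{3} + v_{8} + v_{10} = 0 ; sig = (3; —)
  {0,2,10}:  v_{0} + v_{2} + v_{10} = v_{9} ; sig = (3; 1)
  {0,10,11}:  v_{0} + v_{10} + v_{11} = v_{1} ; sig = (3; 1)
  {7,8,9}:  v_{7} + v_{8} + v_{9} = v_{11} ; sig = (3; 1)
  {3,8,9}:  v_{3} + v_{8} + v_{9} = v_{0} + v_{2} ; sig = (3; 1,1)
  {6,7,9}:  v_{6} + v_{7} + v_{9} = v_{2} + v_{10} ; sig = (3; 1,1)
  {1,2,7,8}:  v_{1} + v_{2} + v_{7} + v_{8} = 2·v_{11} ; sig = (4; 2)
  {0,2,6,8,9}:  v_{0} + v_{2} + v_{6} + v_{8} + v_{9} = v_{5} ; sig = (5; 1)

Hence PRS(X_Σ) =
    |P|=2: 15 collections, coeffs (), (1,1), (1,1), (1,1,1), (1,1,1), (1,1,1), (1,1,1), (1,1,1), (1,1,1,1), (1,1,1,1), (1,1,2), (1,1,2,2), (1,2,2), (1,2,2), (2,3)
    |P|=3: 7 collections, coeffs (), (), (1), (1), (1), (1,1), (1,1)
    |P|=4: 1 collection, coeffs (2)
    |P|=5: 1 collection, coeffs (1)


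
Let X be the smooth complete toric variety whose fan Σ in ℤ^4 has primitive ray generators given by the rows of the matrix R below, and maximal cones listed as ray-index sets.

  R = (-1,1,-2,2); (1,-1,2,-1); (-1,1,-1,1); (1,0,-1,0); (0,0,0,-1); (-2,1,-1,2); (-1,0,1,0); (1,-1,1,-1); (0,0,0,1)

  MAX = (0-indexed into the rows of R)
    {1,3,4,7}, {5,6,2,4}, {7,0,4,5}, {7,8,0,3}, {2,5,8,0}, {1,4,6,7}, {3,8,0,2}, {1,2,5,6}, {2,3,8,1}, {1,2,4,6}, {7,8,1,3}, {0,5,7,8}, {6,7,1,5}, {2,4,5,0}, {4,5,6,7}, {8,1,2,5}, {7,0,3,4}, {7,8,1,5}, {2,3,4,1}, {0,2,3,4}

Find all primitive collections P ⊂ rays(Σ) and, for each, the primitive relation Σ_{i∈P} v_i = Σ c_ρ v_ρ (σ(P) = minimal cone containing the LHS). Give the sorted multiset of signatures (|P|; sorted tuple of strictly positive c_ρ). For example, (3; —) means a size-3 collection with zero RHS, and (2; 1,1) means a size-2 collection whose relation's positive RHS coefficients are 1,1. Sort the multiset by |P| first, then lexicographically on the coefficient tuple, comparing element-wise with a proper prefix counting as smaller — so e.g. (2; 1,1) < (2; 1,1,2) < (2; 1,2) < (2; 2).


The 8 primitive collections of Σ (r=9, n=4):

  P = {2,7}:  v_{2} + v_{7} = 0  ⇒ sig = (2; —)
  P = {3,6}:  v_{3} + v_{6} = 0  ⇒ sig = (2; —)
  P = {4,8}:  v_{4} + v_{8} = 0  ⇒ sig = (2; —)
  P = {0,1}:  v_{0} + v_{1} = v_{8}  ⇒ sig = (2; 1)
  P = {0,6}:  v_{0} + v_{6} = v_{5}  ⇒ sig = (2; 1)
  P = {3,5}:  v_{3} + v_{5} = v_{0}  ⇒ sig = (2; 1)
  P = {6,8}:  v_{6} + v_{8} = v_{1} + v_{5}  ⇒ sig = (2; 1,1)
  P = {1,4,5}:  v_{1} + v_{4} + v_{5} = v_{6}  ⇒ sig = (3; 1)

Signatures (|P|; sorted positive RHS coefficients), sorted:
    |P|=2: 7 collections, coeffs (), (), (), (1), (1), (1), (1,1)
    |P|=3: 1 collection, coeffs (1)
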